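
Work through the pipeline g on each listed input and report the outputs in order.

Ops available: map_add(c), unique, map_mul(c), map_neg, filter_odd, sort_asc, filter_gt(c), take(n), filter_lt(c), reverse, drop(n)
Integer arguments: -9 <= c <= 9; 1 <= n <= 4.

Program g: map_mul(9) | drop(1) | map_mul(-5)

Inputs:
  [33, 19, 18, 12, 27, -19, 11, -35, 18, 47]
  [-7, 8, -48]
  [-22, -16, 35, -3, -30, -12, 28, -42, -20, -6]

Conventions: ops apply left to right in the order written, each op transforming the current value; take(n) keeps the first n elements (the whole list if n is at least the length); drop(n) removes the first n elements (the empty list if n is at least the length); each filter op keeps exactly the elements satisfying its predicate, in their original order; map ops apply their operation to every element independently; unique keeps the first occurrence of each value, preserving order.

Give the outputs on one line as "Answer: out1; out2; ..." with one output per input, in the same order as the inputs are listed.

[-855, -810, -540, -1215, 855, -495, 1575, -810, -2115]; [-360, 2160]; [720, -1575, 135, 1350, 540, -1260, 1890, 900, 270]

Execution, op by op:
  [33, 19, 18, 12, 27, -19, 11, -35, 18, 47] -> [297, 171, 162, 108, 243, -171, 99, -315, 162, 423] -> [171, 162, 108, 243, -171, 99, -315, 162, 423] -> [-855, -810, -540, -1215, 855, -495, 1575, -810, -2115]
  [-7, 8, -48] -> [-63, 72, -432] -> [72, -432] -> [-360, 2160]
  [-22, -16, 35, -3, -30, -12, 28, -42, -20, -6] -> [-198, -144, 315, -27, -270, -108, 252, -378, -180, -54] -> [-144, 315, -27, -270, -108, 252, -378, -180, -54] -> [720, -1575, 135, 1350, 540, -1260, 1890, 900, 270]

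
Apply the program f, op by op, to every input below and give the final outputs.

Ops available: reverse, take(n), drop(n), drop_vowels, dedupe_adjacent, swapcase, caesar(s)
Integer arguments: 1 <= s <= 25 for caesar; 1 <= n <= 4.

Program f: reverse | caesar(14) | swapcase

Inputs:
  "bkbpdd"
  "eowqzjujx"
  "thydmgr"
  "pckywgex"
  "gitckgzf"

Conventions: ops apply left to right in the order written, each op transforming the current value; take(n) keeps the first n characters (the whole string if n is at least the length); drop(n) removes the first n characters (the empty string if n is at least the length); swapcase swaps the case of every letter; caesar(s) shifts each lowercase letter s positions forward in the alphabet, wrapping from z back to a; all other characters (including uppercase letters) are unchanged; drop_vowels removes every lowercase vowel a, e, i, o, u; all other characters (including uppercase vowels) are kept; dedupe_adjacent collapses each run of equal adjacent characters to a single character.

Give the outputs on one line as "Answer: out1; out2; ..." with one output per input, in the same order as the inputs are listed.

"RRDPYP"; "LXIXNEKCS"; "FUARMVH"; "LSUKMYQD"; "TNUYQHWU"

Execution, op by op:
  "bkbpdd" -> "ddpbkb" -> "rrdpyp" -> "RRDPYP"
  "eowqzjujx" -> "xjujzqwoe" -> "lxixnekcs" -> "LXIXNEKCS"
  "thydmgr" -> "rgmdyht" -> "fuarmvh" -> "FUARMVH"
  "pckywgex" -> "xegwykcp" -> "lsukmyqd" -> "LSUKMYQD"
  "gitckgzf" -> "fzgkctig" -> "tnuyqhwu" -> "TNUYQHWU"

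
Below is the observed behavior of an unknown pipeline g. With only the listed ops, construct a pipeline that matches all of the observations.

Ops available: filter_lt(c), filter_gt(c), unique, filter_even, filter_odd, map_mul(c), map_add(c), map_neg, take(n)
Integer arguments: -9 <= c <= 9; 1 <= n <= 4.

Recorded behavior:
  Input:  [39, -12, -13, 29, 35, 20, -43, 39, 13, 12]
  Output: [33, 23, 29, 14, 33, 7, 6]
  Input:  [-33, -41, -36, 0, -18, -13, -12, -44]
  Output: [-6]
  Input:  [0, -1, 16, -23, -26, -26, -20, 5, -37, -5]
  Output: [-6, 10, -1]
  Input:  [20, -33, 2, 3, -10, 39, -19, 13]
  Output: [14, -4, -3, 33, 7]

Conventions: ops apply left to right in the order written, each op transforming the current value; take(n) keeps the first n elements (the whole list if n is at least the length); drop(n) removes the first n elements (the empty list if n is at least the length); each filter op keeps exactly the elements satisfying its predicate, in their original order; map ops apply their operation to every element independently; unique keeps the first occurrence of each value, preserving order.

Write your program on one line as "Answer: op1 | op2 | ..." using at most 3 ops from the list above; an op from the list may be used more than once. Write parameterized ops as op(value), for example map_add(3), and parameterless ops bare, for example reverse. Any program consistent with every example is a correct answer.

map_add(-6) | filter_gt(-7)

Check, running the answer program on each example:
  [39, -12, -13, 29, 35, 20, -43, 39, 13, 12] -> [33, -18, -19, 23, 29, 14, -49, 33, 7, 6] -> [33, 23, 29, 14, 33, 7, 6]
  [-33, -41, -36, 0, -18, -13, -12, -44] -> [-39, -47, -42, -6, -24, -19, -18, -50] -> [-6]
  [0, -1, 16, -23, -26, -26, -20, 5, -37, -5] -> [-6, -7, 10, -29, -32, -32, -26, -1, -43, -11] -> [-6, 10, -1]
  [20, -33, 2, 3, -10, 39, -19, 13] -> [14, -39, -4, -3, -16, 33, -25, 7] -> [14, -4, -3, 33, 7]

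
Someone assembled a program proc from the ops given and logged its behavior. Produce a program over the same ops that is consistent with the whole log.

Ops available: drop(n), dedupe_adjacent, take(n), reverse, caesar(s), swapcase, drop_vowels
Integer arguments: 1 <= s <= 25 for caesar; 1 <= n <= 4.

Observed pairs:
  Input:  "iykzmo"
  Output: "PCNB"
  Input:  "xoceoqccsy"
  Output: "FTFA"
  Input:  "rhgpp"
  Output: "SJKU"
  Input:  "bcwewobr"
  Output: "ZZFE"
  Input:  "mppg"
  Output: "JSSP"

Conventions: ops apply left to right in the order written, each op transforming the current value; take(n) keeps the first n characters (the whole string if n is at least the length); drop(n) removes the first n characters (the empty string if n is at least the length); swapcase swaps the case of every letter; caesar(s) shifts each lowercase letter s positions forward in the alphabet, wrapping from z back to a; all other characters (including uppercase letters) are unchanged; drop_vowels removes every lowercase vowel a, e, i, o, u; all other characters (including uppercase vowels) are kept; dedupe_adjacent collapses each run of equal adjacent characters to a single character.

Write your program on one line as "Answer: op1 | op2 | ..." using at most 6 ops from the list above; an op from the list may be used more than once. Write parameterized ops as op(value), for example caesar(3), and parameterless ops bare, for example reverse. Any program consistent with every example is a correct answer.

drop_vowels | caesar(3) | swapcase | take(4) | reverse

Check, running the answer program on each example:
  "iykzmo" -> "ykzm" -> "bncp" -> "BNCP" -> "BNCP" -> "PCNB"
  "xoceoqccsy" -> "xcqccsy" -> "aftffvb" -> "AFTFFVB" -> "AFTF" -> "FTFA"
  "rhgpp" -> "rhgpp" -> "ukjss" -> "UKJSS" -> "UKJS" -> "SJKU"
  "bcwewobr" -> "bcwwbr" -> "efzzeu" -> "EFZZEU" -> "EFZZ" -> "ZZFE"
  "mppg" -> "mppg" -> "pssj" -> "PSSJ" -> "PSSJ" -> "JSSP"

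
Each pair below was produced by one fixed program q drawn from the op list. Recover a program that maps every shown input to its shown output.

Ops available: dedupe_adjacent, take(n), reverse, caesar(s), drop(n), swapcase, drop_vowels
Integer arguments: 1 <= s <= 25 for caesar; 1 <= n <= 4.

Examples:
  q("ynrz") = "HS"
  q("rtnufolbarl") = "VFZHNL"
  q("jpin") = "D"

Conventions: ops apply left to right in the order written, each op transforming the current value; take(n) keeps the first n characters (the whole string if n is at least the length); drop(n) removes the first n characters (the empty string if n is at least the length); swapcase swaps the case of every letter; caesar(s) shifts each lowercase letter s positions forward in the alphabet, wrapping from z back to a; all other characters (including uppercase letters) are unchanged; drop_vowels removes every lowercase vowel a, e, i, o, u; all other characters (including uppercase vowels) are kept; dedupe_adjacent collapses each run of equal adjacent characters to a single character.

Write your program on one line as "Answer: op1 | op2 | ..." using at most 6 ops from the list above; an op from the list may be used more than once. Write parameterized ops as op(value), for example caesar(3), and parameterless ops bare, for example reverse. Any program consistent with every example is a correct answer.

drop_vowels | reverse | drop(2) | caesar(20) | swapcase

Check, running the answer program on each example:
  "ynrz" -> "ynrz" -> "zrny" -> "ny" -> "hs" -> "HS"
  "rtnufolbarl" -> "rtnflbrl" -> "lrblfntr" -> "blfntr" -> "vfzhnl" -> "VFZHNL"
  "jpin" -> "jpn" -> "npj" -> "j" -> "d" -> "D"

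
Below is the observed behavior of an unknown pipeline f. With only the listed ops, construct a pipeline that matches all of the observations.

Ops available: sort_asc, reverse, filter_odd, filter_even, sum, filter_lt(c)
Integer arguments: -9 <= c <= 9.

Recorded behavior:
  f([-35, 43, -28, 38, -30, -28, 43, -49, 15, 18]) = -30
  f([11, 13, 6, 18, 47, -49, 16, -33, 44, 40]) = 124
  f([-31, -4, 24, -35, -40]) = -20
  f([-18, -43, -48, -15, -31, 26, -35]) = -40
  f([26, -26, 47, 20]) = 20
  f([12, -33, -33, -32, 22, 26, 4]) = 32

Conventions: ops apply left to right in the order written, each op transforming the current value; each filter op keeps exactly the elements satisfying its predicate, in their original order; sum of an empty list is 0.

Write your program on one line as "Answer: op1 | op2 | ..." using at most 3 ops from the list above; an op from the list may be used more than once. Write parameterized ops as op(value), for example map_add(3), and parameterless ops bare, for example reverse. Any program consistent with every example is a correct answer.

filter_even | sum

Check, running the answer program on each example:
  [-35, 43, -28, 38, -30, -28, 43, -49, 15, 18] -> [-28, 38, -30, -28, 18] -> -30
  [11, 13, 6, 18, 47, -49, 16, -33, 44, 40] -> [6, 18, 16, 44, 40] -> 124
  [-31, -4, 24, -35, -40] -> [-4, 24, -40] -> -20
  [-18, -43, -48, -15, -31, 26, -35] -> [-18, -48, 26] -> -40
  [26, -26, 47, 20] -> [26, -26, 20] -> 20
  [12, -33, -33, -32, 22, 26, 4] -> [12, -32, 22, 26, 4] -> 32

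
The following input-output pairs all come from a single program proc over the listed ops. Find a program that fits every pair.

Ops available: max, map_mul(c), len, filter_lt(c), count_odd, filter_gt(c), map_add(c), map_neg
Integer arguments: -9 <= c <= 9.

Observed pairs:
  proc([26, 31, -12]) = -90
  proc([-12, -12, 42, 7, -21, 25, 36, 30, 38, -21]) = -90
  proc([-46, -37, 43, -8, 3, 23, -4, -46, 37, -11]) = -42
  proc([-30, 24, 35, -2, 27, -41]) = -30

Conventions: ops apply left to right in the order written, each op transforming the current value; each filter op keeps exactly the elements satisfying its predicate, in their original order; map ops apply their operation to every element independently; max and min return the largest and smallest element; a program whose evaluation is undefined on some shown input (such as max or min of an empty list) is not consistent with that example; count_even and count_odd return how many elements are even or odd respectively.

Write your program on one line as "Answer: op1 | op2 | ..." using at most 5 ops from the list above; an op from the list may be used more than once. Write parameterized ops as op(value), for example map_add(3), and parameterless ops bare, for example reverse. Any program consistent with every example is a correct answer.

map_add(-5) | map_add(2) | map_mul(6) | filter_lt(-1) | max

Check, running the answer program on each example:
  [26, 31, -12] -> [21, 26, -17] -> [23, 28, -15] -> [138, 168, -90] -> [-90] -> -90
  [-12, -12, 42, 7, -21, 25, 36, 30, 38, -21] -> [-17, -17, 37, 2, -26, 20, 31, 25, 33, -26] -> [-15, -15, 39, 4, -24, 22, 33, 27, 35, -24] -> [-90, -90, 234, 24, -144, 132, 198, 162, 210, -144] -> [-90, -90, -144, -144] -> -90
  [-46, -37, 43, -8, 3, 23, -4, -46, 37, -11] -> [-51, -42, 38, -13, -2, 18, -9, -51, 32, -16] -> [-49, -40, 40, -11, 0, 20, -7, -49, 34, -14] -> [-294, -240, 240, -66, 0, 120, -42, -294, 204, -84] -> [-294, -240, -66, -42, -294, -84] -> -42
  [-30, 24, 35, -2, 27, -41] -> [-35, 19, 30, -7, 22, -46] -> [-33, 21, 32, -5, 24, -44] -> [-198, 126, 192, -30, 144, -264] -> [-198, -30, -264] -> -30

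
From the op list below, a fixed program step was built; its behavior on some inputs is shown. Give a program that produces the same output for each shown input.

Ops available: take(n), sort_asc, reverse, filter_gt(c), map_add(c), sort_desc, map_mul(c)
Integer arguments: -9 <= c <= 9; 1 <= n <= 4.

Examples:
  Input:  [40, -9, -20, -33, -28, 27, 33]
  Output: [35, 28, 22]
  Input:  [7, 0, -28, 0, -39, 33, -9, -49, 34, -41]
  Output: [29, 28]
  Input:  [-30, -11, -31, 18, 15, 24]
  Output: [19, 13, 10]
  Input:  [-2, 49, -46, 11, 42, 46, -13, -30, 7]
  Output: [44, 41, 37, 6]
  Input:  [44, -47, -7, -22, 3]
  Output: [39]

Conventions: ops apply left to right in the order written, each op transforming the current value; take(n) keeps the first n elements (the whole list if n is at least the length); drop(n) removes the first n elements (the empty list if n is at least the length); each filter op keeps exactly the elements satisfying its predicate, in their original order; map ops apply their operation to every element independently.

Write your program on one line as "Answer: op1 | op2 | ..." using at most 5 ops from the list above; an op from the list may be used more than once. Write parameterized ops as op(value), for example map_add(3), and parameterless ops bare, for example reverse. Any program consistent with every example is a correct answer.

sort_asc | sort_desc | filter_gt(7) | map_add(-5)

Check, running the answer program on each example:
  [40, -9, -20, -33, -28, 27, 33] -> [-33, -28, -20, -9, 27, 33, 40] -> [40, 33, 27, -9, -20, -28, -33] -> [40, 33, 27] -> [35, 28, 22]
  [7, 0, -28, 0, -39, 33, -9, -49, 34, -41] -> [-49, -41, -39, -28, -9, 0, 0, 7, 33, 34] -> [34, 33, 7, 0, 0, -9, -28, -39, -41, -49] -> [34, 33] -> [29, 28]
  [-30, -11, -31, 18, 15, 24] -> [-31, -30, -11, 15, 18, 24] -> [24, 18, 15, -11, -30, -31] -> [24, 18, 15] -> [19, 13, 10]
  [-2, 49, -46, 11, 42, 46, -13, -30, 7] -> [-46, -30, -13, -2, 7, 11, 42, 46, 49] -> [49, 46, 42, 11, 7, -2, -13, -30, -46] -> [49, 46, 42, 11] -> [44, 41, 37, 6]
  [44, -47, -7, -22, 3] -> [-47, -22, -7, 3, 44] -> [44, 3, -7, -22, -47] -> [44] -> [39]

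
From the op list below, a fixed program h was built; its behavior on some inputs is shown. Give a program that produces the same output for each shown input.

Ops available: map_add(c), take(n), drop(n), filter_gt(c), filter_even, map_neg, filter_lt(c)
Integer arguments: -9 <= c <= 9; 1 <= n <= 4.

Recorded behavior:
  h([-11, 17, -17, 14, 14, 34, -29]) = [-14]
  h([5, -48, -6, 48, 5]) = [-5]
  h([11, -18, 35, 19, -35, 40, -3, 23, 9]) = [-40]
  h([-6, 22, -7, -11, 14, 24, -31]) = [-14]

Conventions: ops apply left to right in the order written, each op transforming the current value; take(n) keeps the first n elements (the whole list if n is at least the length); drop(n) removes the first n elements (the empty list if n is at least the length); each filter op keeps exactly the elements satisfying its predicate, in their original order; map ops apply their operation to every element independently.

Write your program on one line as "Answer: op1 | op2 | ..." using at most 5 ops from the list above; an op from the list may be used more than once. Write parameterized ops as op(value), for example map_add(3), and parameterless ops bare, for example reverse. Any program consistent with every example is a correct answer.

drop(4) | filter_gt(-4) | take(1) | map_neg

Check, running the answer program on each example:
  [-11, 17, -17, 14, 14, 34, -29] -> [14, 34, -29] -> [14, 34] -> [14] -> [-14]
  [5, -48, -6, 48, 5] -> [5] -> [5] -> [5] -> [-5]
  [11, -18, 35, 19, -35, 40, -3, 23, 9] -> [-35, 40, -3, 23, 9] -> [40, -3, 23, 9] -> [40] -> [-40]
  [-6, 22, -7, -11, 14, 24, -31] -> [14, 24, -31] -> [14, 24] -> [14] -> [-14]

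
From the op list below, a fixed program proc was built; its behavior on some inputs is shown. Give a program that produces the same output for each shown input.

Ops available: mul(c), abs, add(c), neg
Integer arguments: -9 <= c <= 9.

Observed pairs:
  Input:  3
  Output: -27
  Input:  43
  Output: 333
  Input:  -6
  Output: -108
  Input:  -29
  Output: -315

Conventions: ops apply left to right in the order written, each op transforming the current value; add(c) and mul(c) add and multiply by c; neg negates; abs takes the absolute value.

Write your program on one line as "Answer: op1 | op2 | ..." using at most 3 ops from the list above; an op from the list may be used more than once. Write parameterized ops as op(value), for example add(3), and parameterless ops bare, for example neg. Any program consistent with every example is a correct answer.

add(-6) | neg | mul(-9)

Check, running the answer program on each example:
  3 -> -3 -> 3 -> -27
  43 -> 37 -> -37 -> 333
  -6 -> -12 -> 12 -> -108
  -29 -> -35 -> 35 -> -315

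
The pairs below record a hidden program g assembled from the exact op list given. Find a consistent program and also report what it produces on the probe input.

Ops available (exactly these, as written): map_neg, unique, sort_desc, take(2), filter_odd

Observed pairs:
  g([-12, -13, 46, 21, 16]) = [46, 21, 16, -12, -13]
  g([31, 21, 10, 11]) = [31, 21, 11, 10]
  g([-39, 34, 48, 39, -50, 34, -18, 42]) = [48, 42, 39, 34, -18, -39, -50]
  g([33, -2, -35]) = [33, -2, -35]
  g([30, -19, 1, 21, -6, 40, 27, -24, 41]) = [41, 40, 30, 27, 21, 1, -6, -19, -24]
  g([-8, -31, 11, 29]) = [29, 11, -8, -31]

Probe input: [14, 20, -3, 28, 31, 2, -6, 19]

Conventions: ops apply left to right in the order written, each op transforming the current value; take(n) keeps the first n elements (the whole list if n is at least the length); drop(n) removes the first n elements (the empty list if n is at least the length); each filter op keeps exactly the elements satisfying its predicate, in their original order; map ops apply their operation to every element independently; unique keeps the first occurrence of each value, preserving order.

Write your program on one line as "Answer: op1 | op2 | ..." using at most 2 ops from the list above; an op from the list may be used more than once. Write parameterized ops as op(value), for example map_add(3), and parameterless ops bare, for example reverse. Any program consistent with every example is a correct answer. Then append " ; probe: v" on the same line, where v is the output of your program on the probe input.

sort_desc | unique ; probe: [31, 28, 20, 19, 14, 2, -3, -6]

Check, running the answer program on each example:
  [-12, -13, 46, 21, 16] -> [46, 21, 16, -12, -13] -> [46, 21, 16, -12, -13]
  [31, 21, 10, 11] -> [31, 21, 11, 10] -> [31, 21, 11, 10]
  [-39, 34, 48, 39, -50, 34, -18, 42] -> [48, 42, 39, 34, 34, -18, -39, -50] -> [48, 42, 39, 34, -18, -39, -50]
  [33, -2, -35] -> [33, -2, -35] -> [33, -2, -35]
  [30, -19, 1, 21, -6, 40, 27, -24, 41] -> [41, 40, 30, 27, 21, 1, -6, -19, -24] -> [41, 40, 30, 27, 21, 1, -6, -19, -24]
  [-8, -31, 11, 29] -> [29, 11, -8, -31] -> [29, 11, -8, -31]
  probe: [14, 20, -3, 28, 31, 2, -6, 19] -> [31, 28, 20, 19, 14, 2, -3, -6] -> [31, 28, 20, 19, 14, 2, -3, -6]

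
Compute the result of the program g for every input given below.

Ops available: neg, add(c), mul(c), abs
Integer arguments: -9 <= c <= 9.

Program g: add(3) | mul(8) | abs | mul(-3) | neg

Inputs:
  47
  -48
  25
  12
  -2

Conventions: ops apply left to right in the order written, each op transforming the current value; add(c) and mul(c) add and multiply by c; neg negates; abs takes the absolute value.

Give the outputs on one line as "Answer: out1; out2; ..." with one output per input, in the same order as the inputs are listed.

1200; 1080; 672; 360; 24

Execution, op by op:
  47 -> 50 -> 400 -> 400 -> -1200 -> 1200
  -48 -> -45 -> -360 -> 360 -> -1080 -> 1080
  25 -> 28 -> 224 -> 224 -> -672 -> 672
  12 -> 15 -> 120 -> 120 -> -360 -> 360
  -2 -> 1 -> 8 -> 8 -> -24 -> 24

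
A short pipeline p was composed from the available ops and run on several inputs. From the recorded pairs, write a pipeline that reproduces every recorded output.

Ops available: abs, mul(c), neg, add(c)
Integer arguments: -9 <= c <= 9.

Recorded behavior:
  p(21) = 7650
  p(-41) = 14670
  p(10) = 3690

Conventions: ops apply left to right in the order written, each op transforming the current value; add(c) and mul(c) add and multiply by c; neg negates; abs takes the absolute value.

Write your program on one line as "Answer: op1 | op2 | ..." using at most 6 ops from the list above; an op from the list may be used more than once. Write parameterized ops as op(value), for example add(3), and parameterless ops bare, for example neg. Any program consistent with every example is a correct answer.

mul(-8) | add(-2) | abs | mul(-9) | abs | mul(5)

Check, running the answer program on each example:
  21 -> -168 -> -170 -> 170 -> -1530 -> 1530 -> 7650
  -41 -> 328 -> 326 -> 326 -> -2934 -> 2934 -> 14670
  10 -> -80 -> -82 -> 82 -> -738 -> 738 -> 3690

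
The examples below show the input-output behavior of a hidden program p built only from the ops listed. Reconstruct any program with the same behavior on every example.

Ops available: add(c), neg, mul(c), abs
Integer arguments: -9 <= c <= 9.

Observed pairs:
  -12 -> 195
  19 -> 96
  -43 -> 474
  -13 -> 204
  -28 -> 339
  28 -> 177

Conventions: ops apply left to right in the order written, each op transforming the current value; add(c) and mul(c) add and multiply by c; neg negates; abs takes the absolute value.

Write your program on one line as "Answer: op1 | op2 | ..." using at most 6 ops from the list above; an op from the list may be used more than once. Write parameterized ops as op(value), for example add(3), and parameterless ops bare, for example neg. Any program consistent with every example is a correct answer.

neg | add(9) | mul(9) | abs | add(6)

Check, running the answer program on each example:
  -12 -> 12 -> 21 -> 189 -> 189 -> 195
  19 -> -19 -> -10 -> -90 -> 90 -> 96
  -43 -> 43 -> 52 -> 468 -> 468 -> 474
  -13 -> 13 -> 22 -> 198 -> 198 -> 204
  -28 -> 28 -> 37 -> 333 -> 333 -> 339
  28 -> -28 -> -19 -> -171 -> 171 -> 177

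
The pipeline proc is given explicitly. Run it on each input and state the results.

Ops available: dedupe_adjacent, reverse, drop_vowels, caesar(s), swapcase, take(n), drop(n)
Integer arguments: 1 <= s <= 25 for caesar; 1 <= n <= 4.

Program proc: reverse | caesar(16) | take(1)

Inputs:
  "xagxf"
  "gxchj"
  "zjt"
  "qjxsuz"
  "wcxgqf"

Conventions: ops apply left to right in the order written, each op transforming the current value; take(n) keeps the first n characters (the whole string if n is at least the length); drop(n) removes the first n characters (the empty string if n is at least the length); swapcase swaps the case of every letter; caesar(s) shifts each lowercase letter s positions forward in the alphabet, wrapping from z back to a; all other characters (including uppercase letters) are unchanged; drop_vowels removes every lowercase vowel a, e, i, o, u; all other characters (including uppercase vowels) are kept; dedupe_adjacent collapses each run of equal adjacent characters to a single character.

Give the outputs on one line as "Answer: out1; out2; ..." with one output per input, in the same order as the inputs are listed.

Execution, op by op:
  "xagxf" -> "fxgax" -> "vnwqn" -> "v"
  "gxchj" -> "jhcxg" -> "zxsnw" -> "z"
  "zjt" -> "tjz" -> "jzp" -> "j"
  "qjxsuz" -> "zusxjq" -> "pkinzg" -> "p"
  "wcxgqf" -> "fqgxcw" -> "vgwnsm" -> "v"

"v"; "z"; "j"; "p"; "v"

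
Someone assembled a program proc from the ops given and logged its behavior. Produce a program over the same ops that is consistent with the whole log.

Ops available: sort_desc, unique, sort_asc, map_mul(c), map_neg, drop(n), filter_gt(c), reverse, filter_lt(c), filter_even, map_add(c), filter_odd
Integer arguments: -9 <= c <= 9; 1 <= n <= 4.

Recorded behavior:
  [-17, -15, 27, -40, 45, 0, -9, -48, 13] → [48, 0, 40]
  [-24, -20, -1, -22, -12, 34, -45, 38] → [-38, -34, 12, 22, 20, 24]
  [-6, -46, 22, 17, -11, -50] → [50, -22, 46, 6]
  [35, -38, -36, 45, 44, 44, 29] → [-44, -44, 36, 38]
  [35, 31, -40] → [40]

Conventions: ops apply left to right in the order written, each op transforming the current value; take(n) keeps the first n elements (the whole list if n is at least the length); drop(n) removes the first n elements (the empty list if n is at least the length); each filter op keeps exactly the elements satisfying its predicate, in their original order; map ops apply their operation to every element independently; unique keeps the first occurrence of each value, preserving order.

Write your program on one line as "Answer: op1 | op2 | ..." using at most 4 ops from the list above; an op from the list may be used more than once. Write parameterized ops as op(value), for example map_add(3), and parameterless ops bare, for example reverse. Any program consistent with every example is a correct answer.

filter_even | reverse | map_neg

Check, running the answer program on each example:
  [-17, -15, 27, -40, 45, 0, -9, -48, 13] -> [-40, 0, -48] -> [-48, 0, -40] -> [48, 0, 40]
  [-24, -20, -1, -22, -12, 34, -45, 38] -> [-24, -20, -22, -12, 34, 38] -> [38, 34, -12, -22, -20, -24] -> [-38, -34, 12, 22, 20, 24]
  [-6, -46, 22, 17, -11, -50] -> [-6, -46, 22, -50] -> [-50, 22, -46, -6] -> [50, -22, 46, 6]
  [35, -38, -36, 45, 44, 44, 29] -> [-38, -36, 44, 44] -> [44, 44, -36, -38] -> [-44, -44, 36, 38]
  [35, 31, -40] -> [-40] -> [-40] -> [40]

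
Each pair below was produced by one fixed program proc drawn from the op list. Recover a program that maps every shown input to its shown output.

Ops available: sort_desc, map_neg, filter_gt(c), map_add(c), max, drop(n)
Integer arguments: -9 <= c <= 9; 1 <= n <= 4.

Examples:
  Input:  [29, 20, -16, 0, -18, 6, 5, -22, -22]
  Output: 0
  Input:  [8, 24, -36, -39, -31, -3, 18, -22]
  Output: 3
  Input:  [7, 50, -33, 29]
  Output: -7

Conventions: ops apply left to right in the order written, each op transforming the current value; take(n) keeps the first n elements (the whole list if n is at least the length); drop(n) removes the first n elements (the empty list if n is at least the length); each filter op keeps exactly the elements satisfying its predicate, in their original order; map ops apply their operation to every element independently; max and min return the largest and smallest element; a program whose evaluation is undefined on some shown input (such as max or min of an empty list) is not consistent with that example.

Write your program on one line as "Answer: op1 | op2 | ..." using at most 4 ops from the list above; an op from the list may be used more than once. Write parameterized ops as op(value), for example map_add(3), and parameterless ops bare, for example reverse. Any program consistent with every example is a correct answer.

filter_gt(-9) | map_neg | max

Check, running the answer program on each example:
  [29, 20, -16, 0, -18, 6, 5, -22, -22] -> [29, 20, 0, 6, 5] -> [-29, -20, 0, -6, -5] -> 0
  [8, 24, -36, -39, -31, -3, 18, -22] -> [8, 24, -3, 18] -> [-8, -24, 3, -18] -> 3
  [7, 50, -33, 29] -> [7, 50, 29] -> [-7, -50, -29] -> -7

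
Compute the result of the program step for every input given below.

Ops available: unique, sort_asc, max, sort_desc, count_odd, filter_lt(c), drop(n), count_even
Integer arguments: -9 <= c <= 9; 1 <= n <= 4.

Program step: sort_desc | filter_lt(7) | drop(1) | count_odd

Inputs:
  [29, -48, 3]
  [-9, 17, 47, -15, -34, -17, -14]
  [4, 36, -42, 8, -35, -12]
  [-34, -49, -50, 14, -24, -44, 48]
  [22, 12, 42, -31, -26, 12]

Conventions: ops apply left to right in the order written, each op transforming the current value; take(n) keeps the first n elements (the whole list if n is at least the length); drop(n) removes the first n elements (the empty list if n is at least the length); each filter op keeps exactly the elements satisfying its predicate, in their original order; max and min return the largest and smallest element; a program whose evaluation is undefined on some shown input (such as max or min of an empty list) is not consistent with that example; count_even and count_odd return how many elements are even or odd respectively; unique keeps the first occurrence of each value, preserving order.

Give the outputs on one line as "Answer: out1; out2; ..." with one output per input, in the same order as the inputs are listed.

Execution, op by op:
  [29, -48, 3] -> [29, 3, -48] -> [3, -48] -> [-48] -> 0
  [-9, 17, 47, -15, -34, -17, -14] -> [47, 17, -9, -14, -15, -17, -34] -> [-9, -14, -15, -17, -34] -> [-14, -15, -17, -34] -> 2
  [4, 36, -42, 8, -35, -12] -> [36, 8, 4, -12, -35, -42] -> [4, -12, -35, -42] -> [-12, -35, -42] -> 1
  [-34, -49, -50, 14, -24, -44, 48] -> [48, 14, -24, -34, -44, -49, -50] -> [-24, -34, -44, -49, -50] -> [-34, -44, -49, -50] -> 1
  [22, 12, 42, -31, -26, 12] -> [42, 22, 12, 12, -26, -31] -> [-26, -31] -> [-31] -> 1

0; 2; 1; 1; 1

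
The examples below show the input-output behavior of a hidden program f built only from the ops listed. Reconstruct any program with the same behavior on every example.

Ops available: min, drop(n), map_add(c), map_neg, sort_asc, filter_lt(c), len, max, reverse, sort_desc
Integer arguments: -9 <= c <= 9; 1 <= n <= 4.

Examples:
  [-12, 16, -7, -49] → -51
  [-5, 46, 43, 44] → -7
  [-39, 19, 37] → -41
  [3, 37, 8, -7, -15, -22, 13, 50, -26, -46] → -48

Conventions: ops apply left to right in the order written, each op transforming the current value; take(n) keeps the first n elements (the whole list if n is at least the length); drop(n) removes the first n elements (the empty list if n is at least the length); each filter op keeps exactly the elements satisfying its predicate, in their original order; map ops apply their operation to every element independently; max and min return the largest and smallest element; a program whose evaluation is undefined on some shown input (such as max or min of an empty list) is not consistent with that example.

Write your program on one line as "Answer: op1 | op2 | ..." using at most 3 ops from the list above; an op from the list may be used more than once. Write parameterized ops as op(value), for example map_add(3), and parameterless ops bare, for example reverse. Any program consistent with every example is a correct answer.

map_add(-2) | filter_lt(3) | min

Check, running the answer program on each example:
  [-12, 16, -7, -49] -> [-14, 14, -9, -51] -> [-14, -9, -51] -> -51
  [-5, 46, 43, 44] -> [-7, 44, 41, 42] -> [-7] -> -7
  [-39, 19, 37] -> [-41, 17, 35] -> [-41] -> -41
  [3, 37, 8, -7, -15, -22, 13, 50, -26, -46] -> [1, 35, 6, -9, -17, -24, 11, 48, -28, -48] -> [1, -9, -17, -24, -28, -48] -> -48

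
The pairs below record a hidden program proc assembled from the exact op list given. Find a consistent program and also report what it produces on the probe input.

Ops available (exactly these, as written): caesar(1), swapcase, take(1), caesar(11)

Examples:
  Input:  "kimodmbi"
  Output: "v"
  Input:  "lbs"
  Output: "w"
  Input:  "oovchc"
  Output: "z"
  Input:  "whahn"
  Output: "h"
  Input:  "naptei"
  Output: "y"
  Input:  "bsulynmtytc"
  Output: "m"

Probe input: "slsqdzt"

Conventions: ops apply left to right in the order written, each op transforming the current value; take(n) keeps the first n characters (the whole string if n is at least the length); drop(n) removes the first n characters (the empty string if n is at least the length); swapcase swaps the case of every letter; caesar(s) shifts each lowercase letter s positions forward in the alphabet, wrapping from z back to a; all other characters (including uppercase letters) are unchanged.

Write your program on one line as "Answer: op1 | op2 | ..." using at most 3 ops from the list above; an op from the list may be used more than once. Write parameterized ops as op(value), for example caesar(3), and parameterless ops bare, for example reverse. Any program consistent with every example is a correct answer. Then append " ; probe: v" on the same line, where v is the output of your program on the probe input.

take(1) | caesar(11) ; probe: "d"

Check, running the answer program on each example:
  "kimodmbi" -> "k" -> "v"
  "lbs" -> "l" -> "w"
  "oovchc" -> "o" -> "z"
  "whahn" -> "w" -> "h"
  "naptei" -> "n" -> "y"
  "bsulynmtytc" -> "b" -> "m"
  probe: "slsqdzt" -> "s" -> "d"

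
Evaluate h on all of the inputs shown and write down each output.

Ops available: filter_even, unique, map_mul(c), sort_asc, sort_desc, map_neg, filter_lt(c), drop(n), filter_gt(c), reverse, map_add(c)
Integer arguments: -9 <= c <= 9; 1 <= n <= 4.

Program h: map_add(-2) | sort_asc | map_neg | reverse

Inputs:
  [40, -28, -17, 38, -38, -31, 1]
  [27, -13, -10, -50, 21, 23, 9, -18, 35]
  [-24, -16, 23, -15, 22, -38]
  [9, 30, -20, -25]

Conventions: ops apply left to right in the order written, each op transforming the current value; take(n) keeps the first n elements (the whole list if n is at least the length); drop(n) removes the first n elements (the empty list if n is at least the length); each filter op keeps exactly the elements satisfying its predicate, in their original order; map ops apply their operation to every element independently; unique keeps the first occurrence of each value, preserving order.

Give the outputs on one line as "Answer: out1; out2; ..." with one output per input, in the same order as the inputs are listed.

Execution, op by op:
  [40, -28, -17, 38, -38, -31, 1] -> [38, -30, -19, 36, -40, -33, -1] -> [-40, -33, -30, -19, -1, 36, 38] -> [40, 33, 30, 19, 1, -36, -38] -> [-38, -36, 1, 19, 30, 33, 40]
  [27, -13, -10, -50, 21, 23, 9, -18, 35] -> [25, -15, -12, -52, 19, 21, 7, -20, 33] -> [-52, -20, -15, -12, 7, 19, 21, 25, 33] -> [52, 20, 15, 12, -7, -19, -21, -25, -33] -> [-33, -25, -21, -19, -7, 12, 15, 20, 52]
  [-24, -16, 23, -15, 22, -38] -> [-26, -18, 21, -17, 20, -40] -> [-40, -26, -18, -17, 20, 21] -> [40, 26, 18, 17, -20, -21] -> [-21, -20, 17, 18, 26, 40]
  [9, 30, -20, -25] -> [7, 28, -22, -27] -> [-27, -22, 7, 28] -> [27, 22, -7, -28] -> [-28, -7, 22, 27]

[-38, -36, 1, 19, 30, 33, 40]; [-33, -25, -21, -19, -7, 12, 15, 20, 52]; [-21, -20, 17, 18, 26, 40]; [-28, -7, 22, 27]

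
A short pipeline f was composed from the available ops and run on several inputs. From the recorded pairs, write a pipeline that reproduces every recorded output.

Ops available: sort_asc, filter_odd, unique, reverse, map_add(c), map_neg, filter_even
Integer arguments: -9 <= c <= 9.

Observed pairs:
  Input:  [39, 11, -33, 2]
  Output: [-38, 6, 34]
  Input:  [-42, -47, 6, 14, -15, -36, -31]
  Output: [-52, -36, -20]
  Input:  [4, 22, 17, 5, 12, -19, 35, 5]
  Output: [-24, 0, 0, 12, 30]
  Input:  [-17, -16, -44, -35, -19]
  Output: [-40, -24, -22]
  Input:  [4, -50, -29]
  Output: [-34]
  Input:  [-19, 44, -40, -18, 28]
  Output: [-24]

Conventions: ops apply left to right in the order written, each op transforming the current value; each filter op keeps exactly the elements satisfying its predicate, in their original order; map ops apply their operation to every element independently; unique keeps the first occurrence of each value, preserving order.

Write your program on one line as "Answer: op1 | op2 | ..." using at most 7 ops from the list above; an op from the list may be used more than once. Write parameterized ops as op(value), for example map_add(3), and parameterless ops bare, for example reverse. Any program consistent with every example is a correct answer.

map_neg | sort_asc | map_neg | map_add(-5) | reverse | filter_even

Check, running the answer program on each example:
  [39, 11, -33, 2] -> [-39, -11, 33, -2] -> [-39, -11, -2, 33] -> [39, 11, 2, -33] -> [34, 6, -3, -38] -> [-38, -3, 6, 34] -> [-38, 6, 34]
  [-42, -47, 6, 14, -15, -36, -31] -> [42, 47, -6, -14, 15, 36, 31] -> [-14, -6, 15, 31, 36, 42, 47] -> [14, 6, -15, -31, -36, -42, -47] -> [9, 1, -20, -36, -41, -47, -52] -> [-52, -47, -41, -36, -20, 1, 9] -> [-52, -36, -20]
  [4, 22, 17, 5, 12, -19, 35, 5] -> [-4, -22, -17, -5, -12, 19, -35, -5] -> [-35, -22, -17, -12, -5, -5, -4, 19] -> [35, 22, 17, 12, 5, 5, 4, -19] -> [30, 17, 12, 7, 0, 0, -1, -24] -> [-24, -1, 0, 0, 7, 12, 17, 30] -> [-24, 0, 0, 12, 30]
  [-17, -16, -44, -35, -19] -> [17, 16, 44, 35, 19] -> [16, 17, 19, 35, 44] -> [-16, -17, -19, -35, -44] -> [-21, -22, -24, -40, -49] -> [-49, -40, -24, -22, -21] -> [-40, -24, -22]
  [4, -50, -29] -> [-4, 50, 29] -> [-4, 29, 50] -> [4, -29, -50] -> [-1, -34, -55] -> [-55, -34, -1] -> [-34]
  [-19, 44, -40, -18, 28] -> [19, -44, 40, 18, -28] -> [-44, -28, 18, 19, 40] -> [44, 28, -18, -19, -40] -> [39, 23, -23, -24, -45] -> [-45, -24, -23, 23, 39] -> [-24]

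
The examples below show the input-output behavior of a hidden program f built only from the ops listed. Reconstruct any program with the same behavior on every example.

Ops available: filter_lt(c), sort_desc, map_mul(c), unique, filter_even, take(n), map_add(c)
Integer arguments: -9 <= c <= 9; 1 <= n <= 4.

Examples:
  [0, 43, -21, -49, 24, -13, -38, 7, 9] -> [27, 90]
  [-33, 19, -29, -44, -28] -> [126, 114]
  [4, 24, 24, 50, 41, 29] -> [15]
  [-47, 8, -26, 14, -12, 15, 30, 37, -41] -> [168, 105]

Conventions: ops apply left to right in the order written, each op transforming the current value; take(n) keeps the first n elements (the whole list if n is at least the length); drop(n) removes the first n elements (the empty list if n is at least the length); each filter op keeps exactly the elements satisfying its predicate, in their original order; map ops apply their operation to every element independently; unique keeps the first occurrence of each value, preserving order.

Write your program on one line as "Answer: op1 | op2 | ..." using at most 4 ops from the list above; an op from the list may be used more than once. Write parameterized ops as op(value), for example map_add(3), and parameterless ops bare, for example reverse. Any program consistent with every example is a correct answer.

take(3) | map_add(-9) | filter_lt(-1) | map_mul(-3)

Check, running the answer program on each example:
  [0, 43, -21, -49, 24, -13, -38, 7, 9] -> [0, 43, -21] -> [-9, 34, -30] -> [-9, -30] -> [27, 90]
  [-33, 19, -29, -44, -28] -> [-33, 19, -29] -> [-42, 10, -38] -> [-42, -38] -> [126, 114]
  [4, 24, 24, 50, 41, 29] -> [4, 24, 24] -> [-5, 15, 15] -> [-5] -> [15]
  [-47, 8, -26, 14, -12, 15, 30, 37, -41] -> [-47, 8, -26] -> [-56, -1, -35] -> [-56, -35] -> [168, 105]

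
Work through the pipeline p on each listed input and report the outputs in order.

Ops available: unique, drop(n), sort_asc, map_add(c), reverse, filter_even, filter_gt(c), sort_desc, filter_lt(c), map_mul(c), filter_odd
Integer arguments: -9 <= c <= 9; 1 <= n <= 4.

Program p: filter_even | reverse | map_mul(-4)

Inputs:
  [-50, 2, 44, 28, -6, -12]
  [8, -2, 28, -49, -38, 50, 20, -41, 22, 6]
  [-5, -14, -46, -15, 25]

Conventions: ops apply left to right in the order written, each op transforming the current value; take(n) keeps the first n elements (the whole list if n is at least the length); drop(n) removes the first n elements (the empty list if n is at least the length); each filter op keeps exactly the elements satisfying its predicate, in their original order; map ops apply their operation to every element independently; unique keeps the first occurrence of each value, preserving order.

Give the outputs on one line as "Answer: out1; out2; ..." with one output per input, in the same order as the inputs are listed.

[48, 24, -112, -176, -8, 200]; [-24, -88, -80, -200, 152, -112, 8, -32]; [184, 56]

Execution, op by op:
  [-50, 2, 44, 28, -6, -12] -> [-50, 2, 44, 28, -6, -12] -> [-12, -6, 28, 44, 2, -50] -> [48, 24, -112, -176, -8, 200]
  [8, -2, 28, -49, -38, 50, 20, -41, 22, 6] -> [8, -2, 28, -38, 50, 20, 22, 6] -> [6, 22, 20, 50, -38, 28, -2, 8] -> [-24, -88, -80, -200, 152, -112, 8, -32]
  [-5, -14, -46, -15, 25] -> [-14, -46] -> [-46, -14] -> [184, 56]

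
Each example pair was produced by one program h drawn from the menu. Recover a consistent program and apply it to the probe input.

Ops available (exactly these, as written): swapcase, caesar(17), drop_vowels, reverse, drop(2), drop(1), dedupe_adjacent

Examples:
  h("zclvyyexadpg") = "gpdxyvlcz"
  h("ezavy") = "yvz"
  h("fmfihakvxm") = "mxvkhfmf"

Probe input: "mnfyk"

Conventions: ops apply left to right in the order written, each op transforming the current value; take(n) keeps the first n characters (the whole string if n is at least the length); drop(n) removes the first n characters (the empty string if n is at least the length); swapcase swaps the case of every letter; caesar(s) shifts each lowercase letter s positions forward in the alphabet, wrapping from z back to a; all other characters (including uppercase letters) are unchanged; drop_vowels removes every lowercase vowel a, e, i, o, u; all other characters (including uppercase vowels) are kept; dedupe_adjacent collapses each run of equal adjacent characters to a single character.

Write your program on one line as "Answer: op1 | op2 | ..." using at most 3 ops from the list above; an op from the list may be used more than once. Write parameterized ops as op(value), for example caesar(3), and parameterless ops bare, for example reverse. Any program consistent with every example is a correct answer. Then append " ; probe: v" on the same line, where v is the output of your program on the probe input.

reverse | drop_vowels | dedupe_adjacent ; probe: "kyfnm"

Check, running the answer program on each example:
  "zclvyyexadpg" -> "gpdaxeyyvlcz" -> "gpdxyyvlcz" -> "gpdxyvlcz"
  "ezavy" -> "yvaze" -> "yvz" -> "yvz"
  "fmfihakvxm" -> "mxvkahifmf" -> "mxvkhfmf" -> "mxvkhfmf"
  probe: "mnfyk" -> "kyfnm" -> "kyfnm" -> "kyfnm"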